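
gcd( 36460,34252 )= 4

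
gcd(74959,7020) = 1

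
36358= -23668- - 60026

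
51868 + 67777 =119645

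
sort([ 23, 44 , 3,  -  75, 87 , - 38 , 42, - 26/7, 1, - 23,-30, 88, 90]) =[ - 75, - 38 ,- 30, - 23, - 26/7, 1, 3, 23,42,44,87, 88, 90]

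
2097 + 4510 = 6607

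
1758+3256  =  5014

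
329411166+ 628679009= 958090175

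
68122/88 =34061/44 = 774.11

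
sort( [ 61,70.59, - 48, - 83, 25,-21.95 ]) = [ - 83,-48,-21.95,  25 , 61, 70.59 ] 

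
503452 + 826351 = 1329803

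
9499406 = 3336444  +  6162962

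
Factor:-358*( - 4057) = 2^1*179^1*4057^1 = 1452406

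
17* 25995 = 441915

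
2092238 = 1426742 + 665496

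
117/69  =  39/23= 1.70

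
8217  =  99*83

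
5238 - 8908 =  - 3670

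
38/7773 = 38/7773=   0.00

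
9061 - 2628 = 6433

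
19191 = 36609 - 17418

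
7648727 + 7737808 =15386535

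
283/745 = 283/745 = 0.38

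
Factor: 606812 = 2^2*151703^1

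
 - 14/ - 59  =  14/59 = 0.24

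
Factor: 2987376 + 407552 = 2^4*212183^1  =  3394928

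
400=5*80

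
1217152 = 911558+305594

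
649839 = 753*863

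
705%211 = 72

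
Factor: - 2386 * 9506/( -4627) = 3240188/661 = 2^2 *7^1 *97^1 * 661^(  -  1)*1193^1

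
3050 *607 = 1851350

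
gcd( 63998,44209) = 11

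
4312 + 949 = 5261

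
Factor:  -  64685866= -2^1 * 7^1*4620419^1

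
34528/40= 863 + 1/5 = 863.20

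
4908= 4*1227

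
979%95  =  29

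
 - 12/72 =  - 1/6=-0.17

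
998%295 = 113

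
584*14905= 8704520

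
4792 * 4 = 19168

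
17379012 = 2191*7932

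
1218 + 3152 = 4370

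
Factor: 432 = 2^4*3^3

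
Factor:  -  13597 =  - 13597^1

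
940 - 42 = 898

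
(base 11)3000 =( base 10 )3993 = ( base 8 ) 7631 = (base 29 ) 4LK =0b111110011001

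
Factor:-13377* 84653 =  - 1132403181  =  - 3^1 * 7^3*13^1*84653^1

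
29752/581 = 29752/581 = 51.21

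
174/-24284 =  - 87/12142=   - 0.01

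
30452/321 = 30452/321 = 94.87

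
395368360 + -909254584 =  - 513886224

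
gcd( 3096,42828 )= 516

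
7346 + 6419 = 13765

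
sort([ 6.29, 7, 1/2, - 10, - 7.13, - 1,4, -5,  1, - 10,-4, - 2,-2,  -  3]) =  [ - 10,- 10, -7.13,  -  5,  -  4, - 3,-2,-2, - 1,1/2, 1,4, 6.29,7 ] 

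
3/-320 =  - 3/320= - 0.01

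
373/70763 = 373/70763 = 0.01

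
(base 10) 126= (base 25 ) 51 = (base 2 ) 1111110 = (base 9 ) 150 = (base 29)4a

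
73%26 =21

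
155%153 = 2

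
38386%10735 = 6181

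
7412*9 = 66708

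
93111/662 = 93111/662=   140.65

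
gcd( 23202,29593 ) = 1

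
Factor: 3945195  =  3^2 * 5^1*87671^1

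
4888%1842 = 1204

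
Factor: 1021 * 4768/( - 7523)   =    -  4868128/7523 = - 2^5*149^1*1021^1*7523^(-1) 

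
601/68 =8+57/68 = 8.84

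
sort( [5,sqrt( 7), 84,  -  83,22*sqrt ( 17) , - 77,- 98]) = [- 98, - 83, - 77 , sqrt( 7), 5,84,22*sqrt(17 ) ]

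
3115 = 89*35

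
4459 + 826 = 5285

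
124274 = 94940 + 29334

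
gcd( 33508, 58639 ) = 8377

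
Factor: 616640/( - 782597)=- 13120/16651 = -2^6*5^1*41^1*16651^(-1 ) 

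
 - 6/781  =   - 6/781 = - 0.01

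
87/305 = 87/305 = 0.29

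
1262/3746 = 631/1873 = 0.34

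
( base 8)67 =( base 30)1p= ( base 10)55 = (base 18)31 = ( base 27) 21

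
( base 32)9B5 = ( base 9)14116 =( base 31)9TP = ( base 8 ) 22545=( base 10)9573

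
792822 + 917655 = 1710477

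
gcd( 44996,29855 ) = 7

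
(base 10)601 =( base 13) 373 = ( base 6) 2441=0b1001011001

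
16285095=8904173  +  7380922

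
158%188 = 158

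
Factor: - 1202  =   -2^1*601^1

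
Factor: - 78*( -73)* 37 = 210678 = 2^1 * 3^1*13^1 * 37^1* 73^1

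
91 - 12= 79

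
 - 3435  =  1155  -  4590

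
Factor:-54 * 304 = -2^5*3^3*19^1 = - 16416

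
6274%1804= 862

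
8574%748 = 346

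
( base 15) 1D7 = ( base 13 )26b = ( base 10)427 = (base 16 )1AB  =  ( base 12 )2B7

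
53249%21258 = 10733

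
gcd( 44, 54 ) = 2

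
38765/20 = 7753/4 = 1938.25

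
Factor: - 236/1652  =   - 7^(-1) = -  1/7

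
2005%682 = 641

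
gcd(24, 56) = 8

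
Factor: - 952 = - 2^3* 7^1*17^1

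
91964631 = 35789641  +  56174990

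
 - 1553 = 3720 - 5273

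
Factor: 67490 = 2^1*5^1*17^1*  397^1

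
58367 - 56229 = 2138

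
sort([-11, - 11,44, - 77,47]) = [ - 77, - 11, - 11,44,47 ] 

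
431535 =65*6639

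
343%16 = 7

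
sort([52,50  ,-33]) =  [ - 33, 50, 52]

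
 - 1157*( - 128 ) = 148096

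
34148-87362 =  - 53214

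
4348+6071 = 10419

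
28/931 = 4/133 = 0.03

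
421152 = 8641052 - 8219900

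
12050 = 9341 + 2709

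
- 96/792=-1 + 29/33 = -0.12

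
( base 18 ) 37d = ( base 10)1111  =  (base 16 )457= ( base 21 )2aj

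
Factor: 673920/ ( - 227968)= -405/137 = - 3^4*5^1*137^(-1 ) 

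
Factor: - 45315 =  - 3^2* 5^1*19^1*53^1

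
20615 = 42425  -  21810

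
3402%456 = 210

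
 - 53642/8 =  - 6706+3/4 = - 6705.25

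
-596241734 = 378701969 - 974943703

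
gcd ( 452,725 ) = 1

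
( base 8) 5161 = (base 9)3600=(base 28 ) 3bd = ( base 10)2673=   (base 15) bd3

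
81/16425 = 9/1825 = 0.00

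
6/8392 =3/4196= 0.00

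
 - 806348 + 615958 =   -  190390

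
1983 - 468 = 1515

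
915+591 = 1506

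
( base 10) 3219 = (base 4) 302103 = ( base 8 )6223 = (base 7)12246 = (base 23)61m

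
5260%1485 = 805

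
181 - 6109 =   -  5928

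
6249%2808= 633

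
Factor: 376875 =3^2*5^4*67^1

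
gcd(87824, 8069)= 1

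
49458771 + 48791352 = 98250123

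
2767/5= 553 + 2/5 = 553.40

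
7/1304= 7/1304 = 0.01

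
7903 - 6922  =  981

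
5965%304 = 189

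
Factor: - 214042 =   -  2^1 *107021^1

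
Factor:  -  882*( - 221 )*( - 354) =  - 2^2*3^3 * 7^2*13^1*17^1*59^1 = -69002388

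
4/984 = 1/246 = 0.00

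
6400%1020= 280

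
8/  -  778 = -4/389 = - 0.01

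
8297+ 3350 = 11647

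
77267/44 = 1756 + 3/44 = 1756.07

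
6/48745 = 6/48745 = 0.00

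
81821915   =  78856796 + 2965119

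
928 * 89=82592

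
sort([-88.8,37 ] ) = [-88.8, 37]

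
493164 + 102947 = 596111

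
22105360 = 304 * 72715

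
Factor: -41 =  - 41^1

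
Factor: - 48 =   -  2^4*3^1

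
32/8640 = 1/270 = 0.00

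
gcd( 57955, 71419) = 1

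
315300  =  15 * 21020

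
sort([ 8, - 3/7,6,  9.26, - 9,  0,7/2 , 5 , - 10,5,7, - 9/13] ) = [ - 10,-9, - 9/13,  -  3/7,0, 7/2, 5, 5,6,  7,8 , 9.26]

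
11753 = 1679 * 7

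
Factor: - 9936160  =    -  2^5  *  5^1*13^1*17^1*281^1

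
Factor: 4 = 2^2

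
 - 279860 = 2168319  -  2448179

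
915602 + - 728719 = 186883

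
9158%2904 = 446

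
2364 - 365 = 1999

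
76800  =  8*9600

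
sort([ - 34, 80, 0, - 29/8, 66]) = [ - 34, - 29/8, 0,66,80] 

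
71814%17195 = 3034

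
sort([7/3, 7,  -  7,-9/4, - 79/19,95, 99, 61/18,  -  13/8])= [ - 7,-79/19,-9/4, - 13/8, 7/3,61/18,  7,95,99]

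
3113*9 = 28017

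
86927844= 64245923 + 22681921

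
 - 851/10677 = -851/10677 = - 0.08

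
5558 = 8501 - 2943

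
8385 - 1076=7309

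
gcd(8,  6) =2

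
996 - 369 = 627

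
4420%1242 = 694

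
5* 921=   4605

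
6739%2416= 1907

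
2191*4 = 8764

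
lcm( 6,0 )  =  0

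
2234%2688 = 2234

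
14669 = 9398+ 5271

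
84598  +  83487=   168085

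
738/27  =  27 + 1/3=27.33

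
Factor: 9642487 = 2357^1*4091^1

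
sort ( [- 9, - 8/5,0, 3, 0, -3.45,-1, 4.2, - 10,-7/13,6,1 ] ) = [ - 10,-9,-3.45, - 8/5, - 1, - 7/13,0, 0,1,3, 4.2, 6 ] 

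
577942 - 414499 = 163443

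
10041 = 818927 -808886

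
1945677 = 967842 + 977835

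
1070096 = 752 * 1423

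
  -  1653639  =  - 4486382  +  2832743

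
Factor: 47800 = 2^3* 5^2*239^1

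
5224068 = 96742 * 54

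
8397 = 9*933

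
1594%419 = 337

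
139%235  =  139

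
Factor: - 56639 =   -  11^1*19^1 * 271^1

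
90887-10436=80451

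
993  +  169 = 1162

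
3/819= 1/273 = 0.00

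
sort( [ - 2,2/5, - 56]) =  [ - 56, - 2,2/5 ] 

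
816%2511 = 816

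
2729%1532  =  1197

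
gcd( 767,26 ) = 13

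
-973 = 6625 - 7598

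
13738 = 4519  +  9219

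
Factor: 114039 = 3^2*12671^1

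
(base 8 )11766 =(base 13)2431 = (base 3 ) 21000021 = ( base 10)5110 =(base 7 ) 20620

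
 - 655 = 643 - 1298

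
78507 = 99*793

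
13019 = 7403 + 5616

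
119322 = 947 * 126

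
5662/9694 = 2831/4847= 0.58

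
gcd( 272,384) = 16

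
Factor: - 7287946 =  - 2^1 *3643973^1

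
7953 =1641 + 6312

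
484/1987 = 484/1987 = 0.24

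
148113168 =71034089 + 77079079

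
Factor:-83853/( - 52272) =77/48 = 2^(  -  4) * 3^( - 1)*7^1*11^1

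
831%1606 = 831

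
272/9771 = 272/9771 = 0.03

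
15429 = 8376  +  7053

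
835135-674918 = 160217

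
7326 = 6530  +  796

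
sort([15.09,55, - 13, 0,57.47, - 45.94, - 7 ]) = [ - 45.94, -13,-7, 0,15.09,55,57.47]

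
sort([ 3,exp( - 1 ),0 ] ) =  [0, exp(-1), 3 ] 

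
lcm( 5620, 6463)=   129260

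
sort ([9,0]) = [0, 9]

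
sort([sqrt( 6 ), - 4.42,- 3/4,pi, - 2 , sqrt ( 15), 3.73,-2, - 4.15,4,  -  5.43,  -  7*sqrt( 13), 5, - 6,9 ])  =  [- 7*sqrt( 13) , -6,-5.43,-4.42 , -4.15,- 2 , - 2,-3/4,  sqrt(6), pi,3.73, sqrt (15), 4,5,  9 ] 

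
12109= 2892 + 9217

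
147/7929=49/2643 = 0.02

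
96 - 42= 54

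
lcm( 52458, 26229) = 52458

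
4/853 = 4/853 = 0.00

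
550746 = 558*987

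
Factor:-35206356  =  -2^2*3^1*67^1 * 43789^1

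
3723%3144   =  579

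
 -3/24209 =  - 3/24209 = -0.00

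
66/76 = 33/38 = 0.87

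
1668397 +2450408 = 4118805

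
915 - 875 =40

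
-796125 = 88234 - 884359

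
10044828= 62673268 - 52628440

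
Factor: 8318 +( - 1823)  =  6495 = 3^1*5^1*433^1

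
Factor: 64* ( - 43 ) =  - 2752 = - 2^6*43^1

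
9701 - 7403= 2298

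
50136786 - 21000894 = 29135892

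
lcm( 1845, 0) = 0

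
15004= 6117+8887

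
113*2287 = 258431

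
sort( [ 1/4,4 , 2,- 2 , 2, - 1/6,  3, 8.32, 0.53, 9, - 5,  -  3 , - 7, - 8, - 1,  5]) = [ - 8, - 7, - 5, - 3, - 2, - 1,-1/6,1/4,0.53,2,2,3 , 4,5,8.32,9 ]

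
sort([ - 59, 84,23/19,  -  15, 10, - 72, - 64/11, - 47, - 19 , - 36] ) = [-72, - 59, - 47, - 36, - 19,- 15, - 64/11,23/19, 10, 84]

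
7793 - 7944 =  - 151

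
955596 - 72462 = 883134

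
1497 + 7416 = 8913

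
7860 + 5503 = 13363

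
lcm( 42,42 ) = 42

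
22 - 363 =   -  341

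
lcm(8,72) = 72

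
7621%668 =273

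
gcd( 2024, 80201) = 253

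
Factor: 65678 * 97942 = 6432634676 = 2^2*13^1*3767^1 * 32839^1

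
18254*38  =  693652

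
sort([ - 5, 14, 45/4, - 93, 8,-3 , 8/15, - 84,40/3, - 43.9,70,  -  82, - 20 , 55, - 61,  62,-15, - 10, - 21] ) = [ - 93,-84,- 82,-61, - 43.9,-21,-20,- 15,-10, - 5, - 3, 8/15, 8,45/4 , 40/3,14, 55 , 62, 70]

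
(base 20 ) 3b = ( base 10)71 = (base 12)5b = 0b1000111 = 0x47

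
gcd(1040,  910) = 130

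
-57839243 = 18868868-76708111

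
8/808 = 1/101 = 0.01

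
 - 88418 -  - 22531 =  - 65887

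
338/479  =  338/479  =  0.71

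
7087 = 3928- - 3159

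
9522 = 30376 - 20854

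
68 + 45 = 113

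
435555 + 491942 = 927497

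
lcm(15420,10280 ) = 30840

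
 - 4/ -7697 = 4/7697 =0.00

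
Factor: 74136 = 2^3*3^1*3089^1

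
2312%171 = 89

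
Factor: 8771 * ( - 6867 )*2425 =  - 3^2 * 5^2*7^3* 97^1*109^1*179^1 = - 146058858225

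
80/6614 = 40/3307 =0.01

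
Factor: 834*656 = 2^5 * 3^1 * 41^1*139^1 = 547104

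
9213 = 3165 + 6048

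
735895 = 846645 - 110750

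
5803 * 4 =23212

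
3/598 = 3/598 =0.01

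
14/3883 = 14/3883 = 0.00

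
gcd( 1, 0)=1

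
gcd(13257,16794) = 27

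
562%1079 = 562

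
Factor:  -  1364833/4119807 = -3^(-1)*31^( - 2)* 47^1 * 71^1*409^1*1429^( - 1 ) 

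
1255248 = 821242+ 434006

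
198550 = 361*550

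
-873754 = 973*( - 898)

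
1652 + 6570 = 8222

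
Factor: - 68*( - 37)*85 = 213860 = 2^2 * 5^1*17^2*37^1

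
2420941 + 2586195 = 5007136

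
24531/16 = 24531/16 =1533.19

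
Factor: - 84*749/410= - 2^1 * 3^1*5^ ( - 1) * 7^2*41^ ( - 1)* 107^1 = - 31458/205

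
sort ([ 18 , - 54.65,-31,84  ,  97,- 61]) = [ - 61,-54.65, - 31, 18, 84, 97 ] 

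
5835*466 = 2719110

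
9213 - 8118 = 1095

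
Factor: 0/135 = 0^1 = 0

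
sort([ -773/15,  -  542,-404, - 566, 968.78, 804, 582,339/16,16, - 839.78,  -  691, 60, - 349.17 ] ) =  [-839.78,-691, - 566 , - 542, - 404,-349.17, - 773/15,16, 339/16,60, 582 , 804,968.78]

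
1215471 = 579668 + 635803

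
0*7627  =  0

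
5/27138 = 5/27138 = 0.00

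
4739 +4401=9140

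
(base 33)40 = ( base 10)132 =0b10000100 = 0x84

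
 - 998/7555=  -  998/7555 =- 0.13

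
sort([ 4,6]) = [4,6 ] 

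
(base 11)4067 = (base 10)5397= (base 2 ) 1010100010101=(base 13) 25c2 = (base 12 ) 3159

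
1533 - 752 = 781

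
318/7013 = 318/7013=0.05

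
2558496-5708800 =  - 3150304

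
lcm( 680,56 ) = 4760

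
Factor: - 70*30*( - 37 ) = 77700 = 2^2 * 3^1 * 5^2 * 7^1*37^1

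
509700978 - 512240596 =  - 2539618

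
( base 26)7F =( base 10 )197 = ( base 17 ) BA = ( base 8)305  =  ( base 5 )1242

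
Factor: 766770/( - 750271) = -2^1*3^1*5^1*61^1*401^( - 1 )*419^1*1871^(  -  1 ) 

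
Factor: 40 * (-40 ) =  - 1600  =  - 2^6*5^2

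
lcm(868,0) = 0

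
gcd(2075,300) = 25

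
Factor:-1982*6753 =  - 13384446  =  - 2^1*3^1* 991^1 * 2251^1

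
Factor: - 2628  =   - 2^2*3^2*73^1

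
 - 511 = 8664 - 9175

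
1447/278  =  5 + 57/278 = 5.21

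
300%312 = 300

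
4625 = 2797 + 1828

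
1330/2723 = 190/389  =  0.49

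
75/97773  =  25/32591 = 0.00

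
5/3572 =5/3572= 0.00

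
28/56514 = 14/28257 = 0.00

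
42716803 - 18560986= 24155817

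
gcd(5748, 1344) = 12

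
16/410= 8/205 =0.04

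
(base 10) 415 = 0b110011111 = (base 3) 120101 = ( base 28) en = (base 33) cj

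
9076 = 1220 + 7856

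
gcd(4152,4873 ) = 1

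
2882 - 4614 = -1732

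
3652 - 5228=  - 1576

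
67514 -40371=27143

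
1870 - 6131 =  - 4261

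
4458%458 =336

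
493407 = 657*751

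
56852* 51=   2899452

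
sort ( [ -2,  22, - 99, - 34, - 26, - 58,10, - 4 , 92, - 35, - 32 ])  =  [-99, - 58, - 35, - 34 , - 32, - 26, - 4, - 2,10,22, 92]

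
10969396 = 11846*926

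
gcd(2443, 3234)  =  7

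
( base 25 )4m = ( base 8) 172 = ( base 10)122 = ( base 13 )95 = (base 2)1111010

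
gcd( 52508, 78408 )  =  4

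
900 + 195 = 1095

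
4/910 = 2/455  =  0.00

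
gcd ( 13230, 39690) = 13230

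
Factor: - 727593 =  - 3^1*283^1*857^1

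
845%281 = 2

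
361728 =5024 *72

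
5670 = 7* 810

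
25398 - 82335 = - 56937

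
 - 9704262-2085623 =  - 11789885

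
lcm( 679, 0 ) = 0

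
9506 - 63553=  - 54047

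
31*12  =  372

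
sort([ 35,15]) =[15,35]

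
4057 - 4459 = - 402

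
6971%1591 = 607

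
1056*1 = 1056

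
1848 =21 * 88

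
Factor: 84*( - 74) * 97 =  - 2^3 * 3^1 * 7^1*37^1* 97^1 = - 602952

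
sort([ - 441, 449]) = [ - 441,449 ]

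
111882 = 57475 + 54407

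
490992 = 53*9264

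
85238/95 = 85238/95 = 897.24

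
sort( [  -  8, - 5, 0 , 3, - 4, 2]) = [-8, - 5, -4  ,  0,2, 3 ]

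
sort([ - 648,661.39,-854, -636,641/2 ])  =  [ - 854  , - 648, - 636,  641/2,661.39 ]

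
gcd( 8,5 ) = 1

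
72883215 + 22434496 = 95317711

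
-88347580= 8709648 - 97057228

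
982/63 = 15 + 37/63 =15.59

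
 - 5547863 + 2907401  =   - 2640462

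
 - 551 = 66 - 617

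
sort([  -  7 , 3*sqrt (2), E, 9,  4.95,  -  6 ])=[-7, -6,E, 3*sqrt(2 ), 4.95,9]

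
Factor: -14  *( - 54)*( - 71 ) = -53676 =- 2^2*3^3* 7^1 * 71^1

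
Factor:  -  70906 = -2^1*11^2*293^1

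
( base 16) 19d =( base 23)hm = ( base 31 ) da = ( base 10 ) 413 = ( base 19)12e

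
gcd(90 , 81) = 9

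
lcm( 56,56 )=56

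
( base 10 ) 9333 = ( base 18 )1ae9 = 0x2475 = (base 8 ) 22165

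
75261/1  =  75261 = 75261.00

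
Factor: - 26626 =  -2^1*13313^1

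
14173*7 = 99211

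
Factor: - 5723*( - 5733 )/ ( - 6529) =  - 3^2*7^2*13^1*59^1*97^1*6529^ (-1 )  =  - 32809959/6529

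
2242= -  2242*( - 1 ) 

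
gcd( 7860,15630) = 30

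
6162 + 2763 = 8925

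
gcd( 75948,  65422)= 2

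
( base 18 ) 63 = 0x6f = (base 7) 216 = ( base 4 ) 1233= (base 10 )111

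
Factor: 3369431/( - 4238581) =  - 13^1*23^1* 59^1 * 191^1*2029^(-1 )*2089^( - 1)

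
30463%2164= 167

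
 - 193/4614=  - 1 + 4421/4614 = - 0.04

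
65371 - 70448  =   - 5077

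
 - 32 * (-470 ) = 15040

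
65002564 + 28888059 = 93890623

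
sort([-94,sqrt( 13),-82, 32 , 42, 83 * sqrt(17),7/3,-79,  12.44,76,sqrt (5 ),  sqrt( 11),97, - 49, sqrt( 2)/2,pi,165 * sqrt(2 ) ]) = [ - 94, - 82,  -  79, - 49,sqrt(2 )/2,sqrt( 5),  7/3,pi,sqrt( 11),sqrt(13),  12.44,32,42, 76 , 97, 165 * sqrt (2), 83*sqrt( 17 )]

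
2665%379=12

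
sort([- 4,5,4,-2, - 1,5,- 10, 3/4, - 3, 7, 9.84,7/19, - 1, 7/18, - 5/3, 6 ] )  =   [ - 10,  -  4,  -  3,-2  ,-5/3, - 1, - 1, 7/19 , 7/18, 3/4, 4, 5 , 5, 6, 7, 9.84]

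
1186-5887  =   - 4701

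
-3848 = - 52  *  74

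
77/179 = 77/179 = 0.43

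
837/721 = 837/721 = 1.16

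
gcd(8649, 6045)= 93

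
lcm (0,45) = 0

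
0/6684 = 0 = 0.00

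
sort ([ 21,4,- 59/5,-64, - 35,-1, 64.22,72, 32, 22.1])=[-64,  -  35, - 59/5, - 1, 4,  21, 22.1, 32, 64.22, 72]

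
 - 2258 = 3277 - 5535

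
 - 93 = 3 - 96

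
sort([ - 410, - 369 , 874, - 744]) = [  -  744, - 410, - 369, 874 ]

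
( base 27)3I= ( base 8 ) 143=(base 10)99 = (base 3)10200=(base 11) 90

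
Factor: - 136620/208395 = -276/421 = - 2^2 * 3^1 * 23^1*421^( - 1) 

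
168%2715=168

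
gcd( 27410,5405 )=5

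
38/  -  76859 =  - 1 + 76821/76859= -  0.00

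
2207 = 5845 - 3638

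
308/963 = 308/963 = 0.32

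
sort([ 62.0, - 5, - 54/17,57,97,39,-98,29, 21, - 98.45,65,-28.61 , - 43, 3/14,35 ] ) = [  -  98.45, -98, - 43, - 28.61, - 5, - 54/17,3/14, 21,29,35,39,57, 62.0, 65,97 ]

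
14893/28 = 14893/28 = 531.89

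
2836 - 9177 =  - 6341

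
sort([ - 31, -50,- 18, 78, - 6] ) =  [ - 50, - 31, - 18,-6 , 78] 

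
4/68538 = 2/34269 = 0.00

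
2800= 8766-5966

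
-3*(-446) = 1338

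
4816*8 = 38528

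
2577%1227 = 123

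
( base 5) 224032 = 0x1f51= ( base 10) 8017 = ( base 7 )32242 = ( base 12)4781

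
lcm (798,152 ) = 3192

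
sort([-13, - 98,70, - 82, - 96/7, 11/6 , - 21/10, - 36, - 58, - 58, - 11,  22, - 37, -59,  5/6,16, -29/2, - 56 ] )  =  [ - 98, - 82,- 59, - 58, -58, - 56, - 37 , - 36, - 29/2, - 96/7, - 13, - 11, - 21/10,5/6, 11/6  ,  16,22,70 ]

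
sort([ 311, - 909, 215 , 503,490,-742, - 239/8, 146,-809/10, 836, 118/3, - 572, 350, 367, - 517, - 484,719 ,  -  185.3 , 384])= [ - 909, - 742 , - 572, - 517,  -  484, - 185.3, - 809/10,-239/8, 118/3, 146, 215, 311, 350,367,384, 490,503, 719, 836 ] 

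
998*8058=8041884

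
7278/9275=7278/9275= 0.78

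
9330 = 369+8961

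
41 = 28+13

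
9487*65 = 616655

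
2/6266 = 1/3133 = 0.00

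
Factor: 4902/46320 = 817/7720 = 2^( - 3)* 5^( - 1)* 19^1*43^1*193^( - 1 )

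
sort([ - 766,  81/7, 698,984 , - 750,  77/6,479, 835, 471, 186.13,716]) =[ - 766, - 750, 81/7, 77/6 , 186.13, 471, 479, 698,716, 835, 984 ] 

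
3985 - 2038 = 1947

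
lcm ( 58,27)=1566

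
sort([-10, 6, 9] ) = [  -  10, 6,  9 ] 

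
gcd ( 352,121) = 11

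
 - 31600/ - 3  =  31600/3 = 10533.33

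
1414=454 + 960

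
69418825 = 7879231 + 61539594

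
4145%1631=883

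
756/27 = 28 = 28.00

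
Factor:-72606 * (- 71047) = 5158438482 = 2^1*3^1 *23^1 * 3089^1*12101^1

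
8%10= 8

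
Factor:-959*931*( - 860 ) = 2^2 * 5^1*7^3*19^1* 43^1*137^1= 767832940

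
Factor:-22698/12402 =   -  53^( - 1 )*97^1  =  - 97/53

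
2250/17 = 132 + 6/17 =132.35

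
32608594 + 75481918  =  108090512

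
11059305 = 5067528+5991777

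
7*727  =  5089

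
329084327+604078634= 933162961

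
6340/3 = 2113+1/3 = 2113.33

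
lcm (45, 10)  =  90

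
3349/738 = 4 + 397/738 = 4.54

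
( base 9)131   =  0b1101101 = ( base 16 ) 6d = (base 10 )109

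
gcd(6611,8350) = 1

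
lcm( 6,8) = 24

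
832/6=416/3= 138.67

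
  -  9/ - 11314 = 9/11314 = 0.00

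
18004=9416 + 8588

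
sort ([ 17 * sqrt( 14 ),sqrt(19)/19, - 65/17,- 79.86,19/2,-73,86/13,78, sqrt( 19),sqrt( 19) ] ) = [  -  79.86 , - 73, - 65/17,sqrt(19) /19,sqrt(19),sqrt( 19),86/13,19/2,17*sqrt( 14 ), 78]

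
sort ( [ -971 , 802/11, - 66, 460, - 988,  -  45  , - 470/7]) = [-988,  -  971,- 470/7,  -  66,-45,802/11,460] 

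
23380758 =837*27934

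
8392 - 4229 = 4163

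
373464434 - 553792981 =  - 180328547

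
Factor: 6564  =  2^2*3^1 * 547^1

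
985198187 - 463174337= 522023850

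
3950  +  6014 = 9964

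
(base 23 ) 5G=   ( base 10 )131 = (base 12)ab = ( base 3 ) 11212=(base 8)203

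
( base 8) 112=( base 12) 62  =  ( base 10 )74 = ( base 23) 35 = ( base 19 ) 3h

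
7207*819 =5902533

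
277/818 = 277/818 = 0.34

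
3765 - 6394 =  - 2629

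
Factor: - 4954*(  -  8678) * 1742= 74889994504 = 2^3*13^1*67^1 * 2477^1*4339^1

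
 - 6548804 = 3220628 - 9769432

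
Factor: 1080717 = 3^1*11^1*32749^1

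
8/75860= 2/18965 = 0.00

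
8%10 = 8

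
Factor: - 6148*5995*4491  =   - 165525954660= -2^2*3^2*5^1 * 11^1*29^1* 53^1*109^1*499^1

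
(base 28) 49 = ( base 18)6D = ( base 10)121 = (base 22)5b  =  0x79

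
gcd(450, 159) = 3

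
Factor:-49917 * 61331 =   -  3^1 * 7^1* 2377^1* 61331^1= - 3061459527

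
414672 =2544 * 163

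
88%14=4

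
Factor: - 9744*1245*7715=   -  93592825200 = -2^4*3^2*5^2*7^1*29^1*83^1 *1543^1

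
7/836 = 7/836 =0.01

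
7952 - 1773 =6179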